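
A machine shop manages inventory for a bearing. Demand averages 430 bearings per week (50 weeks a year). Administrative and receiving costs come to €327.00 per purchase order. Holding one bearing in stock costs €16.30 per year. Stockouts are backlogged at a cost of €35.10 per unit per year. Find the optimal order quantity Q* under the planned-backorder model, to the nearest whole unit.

Q* ≈ 1,124 bearings

Annual demand D = 430 × 50 = 21,500.
With planned backorders, Q* = √(2DS/H) · √((H+B)/B).
√(2DS/H) = √(2 × 21,500 × 327 / 16.3) = 928.783.
√((H+B)/B) = √((16.3+35.1)/35.1) = 1.2101.
Q* ≈ 1123.938.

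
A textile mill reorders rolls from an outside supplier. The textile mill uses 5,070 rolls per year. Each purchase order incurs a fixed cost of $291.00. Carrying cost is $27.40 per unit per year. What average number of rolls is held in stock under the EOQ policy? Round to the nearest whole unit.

Average inventory ≈ 164 rolls

EOQ = √(2DS/H) = √(2 × 5,070 × 291 / 27.4) ≈ 328.16.
Average inventory = Q*/2 ≈ 328.16 / 2 = 164.082.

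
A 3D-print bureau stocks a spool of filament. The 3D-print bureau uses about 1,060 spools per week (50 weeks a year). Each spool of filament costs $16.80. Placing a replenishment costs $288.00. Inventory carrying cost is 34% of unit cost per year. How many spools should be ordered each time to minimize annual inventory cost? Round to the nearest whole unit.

Annual demand D = 1,060 × 50 = 53,000.
Holding cost H = 0.34 × $16.80 = $5.7120 per unit per year.
EOQ = √(2DS / H) = √(2 × 53,000 × 288 / 5.712).
= √(30,528,000 / 5.712) = √5,344,537.8151 ≈ 2311.826.

Q* ≈ 2,312 spools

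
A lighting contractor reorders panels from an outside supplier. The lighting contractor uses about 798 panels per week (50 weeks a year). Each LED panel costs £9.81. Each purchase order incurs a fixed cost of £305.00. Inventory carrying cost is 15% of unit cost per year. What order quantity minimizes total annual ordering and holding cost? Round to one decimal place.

Q* ≈ 4,067.0 panels

Annual demand D = 798 × 50 = 39,900.
Holding cost H = 0.15 × £9.81 = £1.4715 per unit per year.
EOQ = √(2DS / H) = √(2 × 39,900 × 305 / 1.4715).
= √(24,339,000 / 1.4715) = √16,540,265.0357 ≈ 4066.972.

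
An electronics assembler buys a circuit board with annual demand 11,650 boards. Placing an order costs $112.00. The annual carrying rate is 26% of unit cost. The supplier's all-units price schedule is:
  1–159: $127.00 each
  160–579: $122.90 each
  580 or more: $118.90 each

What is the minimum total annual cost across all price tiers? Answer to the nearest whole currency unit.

TC* ≈ $1,396,400

Holding cost per unit per year at price C is H = 0.26·C.
Evaluate total cost at each tier's feasible EOQ or, if the EOQ is below the tier, at the tier's minimum quantity.
Tier 1 ($127.00): EOQ = 281.1 exceeds tier's upper bound 159, so this tier is dominated.
EOQ at $122.90 = 285.8 (feasible in tier 2): TC = 11,650×$122.90 + (11,650/285.8)×112 + (285.8/2)×0.26×$122.90 = $1,440,916.66.
EOQ at $118.90 = 290.5 < 580, so use break Q=580: TC = 11,650×$118.90 + (11,650/580.0)×112 + (580.0/2)×0.26×$118.90 = $1,396,399.72.
Lowest total cost among the candidates is at Q = 580.0.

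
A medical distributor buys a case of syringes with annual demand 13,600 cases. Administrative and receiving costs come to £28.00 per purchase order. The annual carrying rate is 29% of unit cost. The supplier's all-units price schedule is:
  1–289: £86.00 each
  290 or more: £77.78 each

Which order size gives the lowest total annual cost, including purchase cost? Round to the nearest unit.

Holding cost per unit per year at price C is H = 0.29·C.
Evaluate total cost at each tier's feasible EOQ or, if the EOQ is below the tier, at the tier's minimum quantity.
EOQ at £86.00 = 174.7 (feasible in tier 1): TC = 13,600×£86.00 + (13,600/174.7)×28 + (174.7/2)×0.29×£86.00 = £1,173,958.25.
EOQ at £77.78 = 183.8 < 290, so use break Q=290: TC = 13,600×£77.78 + (13,600/290.0)×28 + (290.0/2)×0.29×£77.78 = £1,062,391.75.
Lowest total cost is £1,062,391.75 at Q = 290.0.

Q* ≈ 290 cases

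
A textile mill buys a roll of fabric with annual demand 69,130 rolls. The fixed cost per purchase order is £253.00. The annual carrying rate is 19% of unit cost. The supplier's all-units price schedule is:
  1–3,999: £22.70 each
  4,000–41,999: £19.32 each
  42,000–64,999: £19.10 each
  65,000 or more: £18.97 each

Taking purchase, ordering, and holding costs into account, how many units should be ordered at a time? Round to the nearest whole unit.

Holding cost per unit per year at price C is H = 0.19·C.
For each price level, check whether its EOQ is feasible; otherwise the best quantity at that price is the breakpoint.
EOQ at £22.70 = 2847.9 (feasible in tier 1): TC = 69,130×£22.70 + (69,130/2847.9)×253 + (2847.9/2)×0.19×£22.70 = £1,581,533.83.
EOQ at £19.32 = 3086.9 < 4000, so use break Q=4000: TC = 69,130×£19.32 + (69,130/4000.0)×253 + (4000.0/2)×0.19×£19.32 = £1,347,305.67.
EOQ at £19.10 = 3104.7 < 42000, so use break Q=42000: TC = 69,130×£19.10 + (69,130/42000.0)×253 + (42000.0/2)×0.19×£19.10 = £1,397,008.43.
EOQ at £18.97 = 3115.3 < 65000, so use break Q=65000: TC = 69,130×£18.97 + (69,130/65000.0)×253 + (65000.0/2)×0.19×£18.97 = £1,428,804.93.
Lowest total cost is £1,347,305.67 at Q = 4000.0.

Q* ≈ 4,000 rolls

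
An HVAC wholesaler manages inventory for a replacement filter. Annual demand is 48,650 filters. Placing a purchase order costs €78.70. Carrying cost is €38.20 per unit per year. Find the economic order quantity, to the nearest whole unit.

Q* ≈ 448 filters

EOQ = √(2DS / H) = √(2 × 48,650 × 78.7 / 38.2).
= √(7,657,510 / 38.2) = √200,458.377 ≈ 447.726.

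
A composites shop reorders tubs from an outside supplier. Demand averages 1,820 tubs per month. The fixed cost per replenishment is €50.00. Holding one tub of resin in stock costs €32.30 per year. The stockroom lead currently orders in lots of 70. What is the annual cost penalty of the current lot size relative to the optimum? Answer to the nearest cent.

Extra cost ≈ €8,331.50 per year

Annual demand D = 1,820 × 12 = 21,840.
EOQ = √(2DS/H) = √(2 × 21,840 × 50 / 32.3) ≈ 260.03.
Cost at Q* = (D/Q*)S + (Q*/2)H = √(2DSH) ≈ €8,399.00.
Cost at Q = 70: (21,840/70)×50 + (70/2)×32.3 = €15,600.00 + €1,130.50 = €16,730.50.
Excess = €16,730.50 − €8,399.00 = €8,331.50.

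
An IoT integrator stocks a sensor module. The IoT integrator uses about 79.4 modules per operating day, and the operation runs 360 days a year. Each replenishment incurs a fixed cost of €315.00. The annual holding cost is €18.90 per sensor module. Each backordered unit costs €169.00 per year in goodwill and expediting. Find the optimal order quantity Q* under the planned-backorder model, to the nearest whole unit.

Annual demand D = 79.4 × 360 = 28,584.
With planned backorders, Q* = √(2DS/H) · √((H+B)/B).
√(2DS/H) = √(2 × 28,584 × 315 / 18.9) = 976.115.
√((H+B)/B) = √((18.9+169)/169) = 1.0544.
Q* ≈ 1029.250.

Q* ≈ 1,029 modules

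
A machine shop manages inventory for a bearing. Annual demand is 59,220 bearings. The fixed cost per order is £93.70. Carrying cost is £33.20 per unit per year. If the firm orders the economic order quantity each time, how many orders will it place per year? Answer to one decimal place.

The optimal lot size = √(2DS/H) = √(2 × 59,220 × 93.7 / 33.2) ≈ 578.16.
Orders per year = D / Q* = 59,220 / 578.16 ≈ 102.428.

N ≈ 102.4 orders per year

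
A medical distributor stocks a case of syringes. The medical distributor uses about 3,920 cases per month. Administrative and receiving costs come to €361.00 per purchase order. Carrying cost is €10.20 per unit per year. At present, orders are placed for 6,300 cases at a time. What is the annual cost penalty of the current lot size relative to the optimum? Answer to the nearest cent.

Annual demand D = 3,920 × 12 = 47,040.
EOQ = √(2DS/H) = √(2 × 47,040 × 361 / 10.2) ≈ 1824.74.
Cost at Q* = (D/Q*)S + (Q*/2)H = √(2DSH) ≈ €18,612.40.
Cost at Q = 6,300: (47,040/6,300)×361 + (6,300/2)×10.2 = €2,695.47 + €32,130.00 = €34,825.47.
Excess = €34,825.47 − €18,612.40 = €16,213.07.

Extra cost ≈ €16,213.07 per year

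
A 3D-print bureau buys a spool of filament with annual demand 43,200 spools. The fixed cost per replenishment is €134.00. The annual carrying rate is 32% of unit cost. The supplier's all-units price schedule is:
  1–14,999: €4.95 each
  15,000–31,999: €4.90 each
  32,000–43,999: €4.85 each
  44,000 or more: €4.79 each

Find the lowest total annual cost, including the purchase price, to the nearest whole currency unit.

TC* ≈ €218,122

Holding cost per unit per year at price C is H = 0.32·C.
Candidates are each tier's EOQ (if it falls in that tier) and each price-break quantity.
EOQ at €4.95 = 2703.5 (feasible in tier 1): TC = 43,200×€4.95 + (43,200/2703.5)×134 + (2703.5/2)×0.32×€4.95 = €218,122.40.
EOQ at €4.90 = 2717.3 < 15000, so use break Q=15000: TC = 43,200×€4.90 + (43,200/15000.0)×134 + (15000.0/2)×0.32×€4.90 = €223,825.92.
EOQ at €4.85 = 2731.3 < 32000, so use break Q=32000: TC = 43,200×€4.85 + (43,200/32000.0)×134 + (32000.0/2)×0.32×€4.85 = €234,532.90.
EOQ at €4.79 = 2748.3 < 44000, so use break Q=44000: TC = 43,200×€4.79 + (43,200/44000.0)×134 + (44000.0/2)×0.32×€4.79 = €240,781.16.
Lowest total cost among the candidates is at Q = 2703.5.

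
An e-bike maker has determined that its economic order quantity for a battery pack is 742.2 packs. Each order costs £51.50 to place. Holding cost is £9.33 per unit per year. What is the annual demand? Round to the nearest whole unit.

Squaring Q* = √(2DS/H) gives Q*² = 2DS/H.
From Q* = √(2DS/H): D = Q*²H / (2S) = 742.2² × 9.33 / (2 × 51.5) = 49898.365.

D ≈ 49,898 packs per year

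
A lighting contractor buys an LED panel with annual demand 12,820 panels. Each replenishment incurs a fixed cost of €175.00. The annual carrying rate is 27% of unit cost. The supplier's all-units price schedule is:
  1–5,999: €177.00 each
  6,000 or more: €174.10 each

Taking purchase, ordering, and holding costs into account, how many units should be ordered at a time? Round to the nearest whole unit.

Q* ≈ 306 panels

Holding cost per unit per year at price C is H = 0.27·C.
Candidates are each tier's EOQ (if it falls in that tier) and each price-break quantity.
EOQ at €177.00 = 306.4 (feasible in tier 1): TC = 12,820×€177.00 + (12,820/306.4)×175 + (306.4/2)×0.27×€177.00 = €2,283,783.56.
EOQ at €174.10 = 309.0 < 6000, so use break Q=6000: TC = 12,820×€174.10 + (12,820/6000.0)×175 + (6000.0/2)×0.27×€174.10 = €2,373,356.92.
Lowest total cost is €2,283,783.56 at Q = 306.4.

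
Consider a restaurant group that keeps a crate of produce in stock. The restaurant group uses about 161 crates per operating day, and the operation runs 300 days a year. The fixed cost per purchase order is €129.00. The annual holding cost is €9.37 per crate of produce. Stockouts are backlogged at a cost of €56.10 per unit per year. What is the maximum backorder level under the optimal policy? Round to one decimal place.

S* ≈ 178.3 crates

Annual demand D = 161 × 300 = 48,300.
With planned backorders, Q* = √(2DS/H) · √((H+B)/B).
√(2DS/H) = √(2 × 48,300 × 129 / 9.37) = 1153.224.
√((H+B)/B) = √((9.37+56.1)/56.1) = 1.0803.
Q* ≈ 1245.814.
S* = Q* · H/(H+B) = 1245.814 × 9.37/65.47 ≈ 178.300.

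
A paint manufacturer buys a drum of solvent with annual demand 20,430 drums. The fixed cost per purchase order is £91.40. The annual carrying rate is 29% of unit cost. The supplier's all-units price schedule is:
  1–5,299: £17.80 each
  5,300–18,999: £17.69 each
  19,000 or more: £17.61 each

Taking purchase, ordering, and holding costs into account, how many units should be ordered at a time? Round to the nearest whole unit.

Holding cost per unit per year at price C is H = 0.29·C.
Evaluate total cost at each tier's feasible EOQ or, if the EOQ is below the tier, at the tier's minimum quantity.
EOQ at £17.80 = 850.6 (feasible in tier 1): TC = 20,430×£17.80 + (20,430/850.6)×91.4 + (850.6/2)×0.29×£17.80 = £368,044.67.
EOQ at £17.69 = 853.2 < 5300, so use break Q=5300: TC = 20,430×£17.69 + (20,430/5300.0)×91.4 + (5300.0/2)×0.29×£17.69 = £375,353.79.
EOQ at £17.61 = 855.2 < 19000, so use break Q=19000: TC = 20,430×£17.61 + (20,430/19000.0)×91.4 + (19000.0/2)×0.29×£17.61 = £408,386.13.
Lowest total cost is £368,044.67 at Q = 850.6.

Q* ≈ 851 drums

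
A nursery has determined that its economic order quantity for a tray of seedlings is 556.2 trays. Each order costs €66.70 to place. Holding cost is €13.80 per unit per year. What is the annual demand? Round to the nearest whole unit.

D ≈ 32,003 trays per year

Invert the EOQ relation Q*² = 2DS/H.
From Q* = √(2DS/H): D = Q*²H / (2S) = 556.2² × 13.8 / (2 × 66.7) = 32002.597.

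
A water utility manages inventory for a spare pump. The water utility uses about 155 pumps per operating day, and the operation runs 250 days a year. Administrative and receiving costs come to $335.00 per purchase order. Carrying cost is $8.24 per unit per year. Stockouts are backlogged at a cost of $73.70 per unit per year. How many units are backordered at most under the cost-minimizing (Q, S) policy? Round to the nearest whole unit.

Annual demand D = 155 × 250 = 38,750.
With planned backorders, Q* = √(2DS/H) · √((H+B)/B).
√(2DS/H) = √(2 × 38,750 × 335 / 8.24) = 1775.046.
√((H+B)/B) = √((8.24+73.7)/73.7) = 1.0544.
Q* ≈ 1871.647.
S* = Q* · H/(H+B) = 1871.647 × 8.24/81.94 ≈ 188.215.

S* ≈ 188 pumps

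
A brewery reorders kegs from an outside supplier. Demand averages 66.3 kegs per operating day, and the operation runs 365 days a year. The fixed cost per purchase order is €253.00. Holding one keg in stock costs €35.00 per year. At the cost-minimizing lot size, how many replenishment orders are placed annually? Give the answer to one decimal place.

N ≈ 40.9 orders per year

Annual demand D = 66.3 × 365 = 24,199.5.
The optimal lot size = √(2DS/H) = √(2 × 24,199.5 × 253 / 35) ≈ 591.49.
Orders per year = D / Q* = 24,199.5 / 591.49 ≈ 40.913.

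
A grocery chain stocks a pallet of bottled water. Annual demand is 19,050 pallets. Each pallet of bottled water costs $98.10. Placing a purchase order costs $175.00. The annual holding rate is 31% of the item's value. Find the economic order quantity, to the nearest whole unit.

Q* ≈ 468 pallets

Holding cost H = 0.31 × $98.10 = $30.4110 per unit per year.
EOQ = √(2DS / H) = √(2 × 19,050 × 175 / 30.411).
= √(6,667,500 / 30.411) = √219,246.3253 ≈ 468.237.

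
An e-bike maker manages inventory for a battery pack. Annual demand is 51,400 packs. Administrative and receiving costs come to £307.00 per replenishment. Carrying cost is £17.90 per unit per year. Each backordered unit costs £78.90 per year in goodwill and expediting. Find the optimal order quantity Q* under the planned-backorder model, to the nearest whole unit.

Q* ≈ 1,471 packs

With planned backorders, Q* = √(2DS/H) · √((H+B)/B).
√(2DS/H) = √(2 × 51,400 × 307 / 17.9) = 1327.820.
√((H+B)/B) = √((17.9+78.9)/78.9) = 1.1076.
Q* ≈ 1470.748.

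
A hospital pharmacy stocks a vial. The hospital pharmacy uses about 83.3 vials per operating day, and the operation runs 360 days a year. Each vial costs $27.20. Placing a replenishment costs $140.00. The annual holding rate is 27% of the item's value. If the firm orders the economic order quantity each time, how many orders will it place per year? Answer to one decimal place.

N ≈ 28.0 orders per year

Annual demand D = 83.3 × 360 = 29,988.
Holding cost H = 0.27 × $27.20 = $7.3440 per unit per year.
EOQ = √(2DS/H) = √(2 × 29,988 × 140 / 7.344) ≈ 1069.27.
Orders per year = D / Q* = 29,988 / 1069.27 ≈ 28.045.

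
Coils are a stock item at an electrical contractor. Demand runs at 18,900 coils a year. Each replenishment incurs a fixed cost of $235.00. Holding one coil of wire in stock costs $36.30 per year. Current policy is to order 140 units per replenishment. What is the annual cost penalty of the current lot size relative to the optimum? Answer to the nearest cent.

EOQ = √(2DS/H) = √(2 × 18,900 × 235 / 36.3) ≈ 494.68.
Cost at Q* = (D/Q*)S + (Q*/2)H = √(2DSH) ≈ $17,956.97.
Cost at Q = 140: (18,900/140)×235 + (140/2)×36.3 = $31,725.00 + $2,541.00 = $34,266.00.
Excess = $34,266.00 − $17,956.97 = $16,309.03.

Extra cost ≈ $16,309.03 per year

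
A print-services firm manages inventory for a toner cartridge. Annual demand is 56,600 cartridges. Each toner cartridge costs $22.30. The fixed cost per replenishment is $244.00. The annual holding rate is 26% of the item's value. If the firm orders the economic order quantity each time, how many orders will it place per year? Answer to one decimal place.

Holding cost H = 0.26 × $22.30 = $5.7980 per unit per year.
The optimal lot size = √(2DS/H) = √(2 × 56,600 × 244 / 5.798) ≈ 2182.62.
Orders per year = D / Q* = 56,600 / 2182.62 ≈ 25.932.

N ≈ 25.9 orders per year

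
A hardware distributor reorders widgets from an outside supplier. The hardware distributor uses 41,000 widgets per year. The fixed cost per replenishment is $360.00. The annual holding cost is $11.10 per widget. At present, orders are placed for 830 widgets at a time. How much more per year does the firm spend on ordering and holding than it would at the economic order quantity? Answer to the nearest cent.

EOQ = √(2DS/H) = √(2 × 41,000 × 360 / 11.1) ≈ 1630.78.
Cost at Q* = (D/Q*)S + (Q*/2)H = √(2DSH) ≈ $18,101.71.
Cost at Q = 830: (41,000/830)×360 + (830/2)×11.1 = $17,783.13 + $4,606.50 = $22,389.63.
Excess = $22,389.63 − $18,101.71 = $4,287.92.

Extra cost ≈ $4,287.92 per year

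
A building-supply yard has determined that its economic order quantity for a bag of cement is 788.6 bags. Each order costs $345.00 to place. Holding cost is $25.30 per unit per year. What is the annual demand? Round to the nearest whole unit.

D ≈ 22,803 bags per year

Squaring Q* = √(2DS/H) gives Q*² = 2DS/H.
From Q* = √(2DS/H): D = Q*²H / (2S) = 788.6² × 25.3 / (2 × 345) = 22802.632.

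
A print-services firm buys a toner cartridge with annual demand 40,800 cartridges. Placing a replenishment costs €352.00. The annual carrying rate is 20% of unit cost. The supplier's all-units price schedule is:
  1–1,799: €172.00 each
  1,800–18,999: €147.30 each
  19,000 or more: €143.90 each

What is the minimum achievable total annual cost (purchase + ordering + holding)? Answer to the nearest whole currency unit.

TC* ≈ €6,044,333

Holding cost per unit per year at price C is H = 0.20·C.
Evaluate total cost at each tier's feasible EOQ or, if the EOQ is below the tier, at the tier's minimum quantity.
EOQ at €172.00 = 913.8 (feasible in tier 1): TC = 40,800×€172.00 + (40,800/913.8)×352 + (913.8/2)×0.20×€172.00 = €7,049,033.71.
EOQ at €147.30 = 987.4 < 1800, so use break Q=1800: TC = 40,800×€147.30 + (40,800/1800.0)×352 + (1800.0/2)×0.20×€147.30 = €6,044,332.67.
EOQ at €143.90 = 999.0 < 19000, so use break Q=19000: TC = 40,800×€143.90 + (40,800/19000.0)×352 + (19000.0/2)×0.20×€143.90 = €6,145,285.87.
Lowest total cost among the candidates is at Q = 1800.0.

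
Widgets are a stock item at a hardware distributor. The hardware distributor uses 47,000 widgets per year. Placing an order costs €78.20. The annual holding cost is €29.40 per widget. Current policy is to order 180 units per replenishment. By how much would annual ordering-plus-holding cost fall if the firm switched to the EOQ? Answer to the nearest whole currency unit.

Extra cost ≈ €8,364 per year

EOQ = √(2DS/H) = √(2 × 47,000 × 78.2 / 29.4) ≈ 500.03.
Cost at Q* = (D/Q*)S + (Q*/2)H = √(2DSH) ≈ €14,700.80.
Cost at Q = 180: (47,000/180)×78.2 + (180/2)×29.4 = €20,418.89 + €2,646.00 = €23,064.89.
Excess = €23,064.89 − €14,700.80 = €8,364.09.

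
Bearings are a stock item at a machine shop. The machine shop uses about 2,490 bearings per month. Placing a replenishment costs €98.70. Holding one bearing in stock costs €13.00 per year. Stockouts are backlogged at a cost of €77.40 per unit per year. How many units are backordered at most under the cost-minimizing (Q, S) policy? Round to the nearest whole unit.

S* ≈ 105 bearings

Annual demand D = 2,490 × 12 = 29,880.
With planned backorders, Q* = √(2DS/H) · √((H+B)/B).
√(2DS/H) = √(2 × 29,880 × 98.7 / 13) = 673.585.
√((H+B)/B) = √((13+77.4)/77.4) = 1.0807.
Q* ≈ 727.957.
S* = Q* · H/(H+B) = 727.957 × 13/90.4 ≈ 104.684.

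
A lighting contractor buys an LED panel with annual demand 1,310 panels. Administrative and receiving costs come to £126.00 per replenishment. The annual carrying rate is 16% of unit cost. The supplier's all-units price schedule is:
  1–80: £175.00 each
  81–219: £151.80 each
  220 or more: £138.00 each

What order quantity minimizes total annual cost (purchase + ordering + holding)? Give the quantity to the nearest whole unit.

Q* ≈ 220 panels

Holding cost per unit per year at price C is H = 0.16·C.
Evaluate total cost at each tier's feasible EOQ or, if the EOQ is below the tier, at the tier's minimum quantity.
Tier 1 (£175.00): EOQ = 108.6 exceeds tier's upper bound 80, so this tier is dominated.
EOQ at £151.80 = 116.6 (feasible in tier 2): TC = 1,310×£151.80 + (1,310/116.6)×126 + (116.6/2)×0.16×£151.80 = £201,689.60.
EOQ at £138.00 = 122.3 < 220, so use break Q=220: TC = 1,310×£138.00 + (1,310/220.0)×126 + (220.0/2)×0.16×£138.00 = £183,959.07.
Lowest total cost is £183,959.07 at Q = 220.0.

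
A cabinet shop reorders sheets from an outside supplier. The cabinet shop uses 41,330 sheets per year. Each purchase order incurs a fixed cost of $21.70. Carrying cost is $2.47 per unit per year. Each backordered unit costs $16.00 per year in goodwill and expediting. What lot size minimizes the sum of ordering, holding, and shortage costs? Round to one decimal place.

With planned backorders, Q* = √(2DS/H) · √((H+B)/B).
√(2DS/H) = √(2 × 41,330 × 21.7 / 2.47) = 852.176.
√((H+B)/B) = √((2.47+16)/16) = 1.0744.
Q* ≈ 915.593.

Q* ≈ 915.6 sheets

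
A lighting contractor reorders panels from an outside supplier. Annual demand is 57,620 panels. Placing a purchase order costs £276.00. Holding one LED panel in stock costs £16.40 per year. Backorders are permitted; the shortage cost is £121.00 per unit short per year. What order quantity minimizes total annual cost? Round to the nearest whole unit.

Q* ≈ 1,484 panels

With planned backorders, Q* = √(2DS/H) · √((H+B)/B).
√(2DS/H) = √(2 × 57,620 × 276 / 16.4) = 1392.625.
√((H+B)/B) = √((16.4+121)/121) = 1.0656.
Q* ≈ 1484.003.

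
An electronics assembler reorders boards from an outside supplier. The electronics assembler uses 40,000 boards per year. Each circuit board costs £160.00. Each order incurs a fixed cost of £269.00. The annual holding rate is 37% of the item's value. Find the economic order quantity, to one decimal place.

Holding cost H = 0.37 × £160.00 = £59.2000 per unit per year.
EOQ = √(2DS / H) = √(2 × 40,000 × 269 / 59.2).
= √(21,520,000 / 59.2) = √363,513.5135 ≈ 602.921.

Q* ≈ 602.9 boards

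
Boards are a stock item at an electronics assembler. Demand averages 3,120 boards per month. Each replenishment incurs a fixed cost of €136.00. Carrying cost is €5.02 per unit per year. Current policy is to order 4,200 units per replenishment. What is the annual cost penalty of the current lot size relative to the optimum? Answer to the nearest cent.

Annual demand D = 3,120 × 12 = 37,440.
EOQ = √(2DS/H) = √(2 × 37,440 × 136 / 5.02) ≈ 1424.30.
Cost at Q* = (D/Q*)S + (Q*/2)H = √(2DSH) ≈ €7,149.97.
Cost at Q = 4,200: (37,440/4,200)×136 + (4,200/2)×5.02 = €1,212.34 + €10,542.00 = €11,754.34.
Excess = €11,754.34 − €7,149.97 = €4,604.37.

Extra cost ≈ €4,604.37 per year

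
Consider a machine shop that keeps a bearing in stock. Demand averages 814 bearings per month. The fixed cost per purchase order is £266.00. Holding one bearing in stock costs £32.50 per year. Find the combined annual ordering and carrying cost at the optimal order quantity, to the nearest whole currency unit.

Annual demand D = 814 × 12 = 9,768.
Q* = √(2DS/H) = √(2 × 9,768 × 266 / 32.5) ≈ 399.87.
At Q*, ordering cost (D/Q*)S equals holding cost (Q*/2)H, each = √(DSH/2).
Minimum total = √(2DSH) = √(2 × 9,768 × 266 × 32.5) ≈ 12995.719.

TC* ≈ £12,996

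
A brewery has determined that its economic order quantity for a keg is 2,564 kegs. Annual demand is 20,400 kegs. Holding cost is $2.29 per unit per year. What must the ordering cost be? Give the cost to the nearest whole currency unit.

S ≈ $369

Squaring Q* = √(2DS/H) gives Q*² = 2DS/H.
From Q* = √(2DS/H): S = Q*²H / (2D) = 2,564² × 2.29 / (2 × 20,400) = 368.9873.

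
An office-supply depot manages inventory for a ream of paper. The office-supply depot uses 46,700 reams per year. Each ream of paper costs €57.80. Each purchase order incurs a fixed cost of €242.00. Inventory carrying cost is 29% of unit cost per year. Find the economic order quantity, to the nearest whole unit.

Q* ≈ 1,161 reams

Holding cost H = 0.29 × €57.80 = €16.7620 per unit per year.
EOQ = √(2DS / H) = √(2 × 46,700 × 242 / 16.762).
= √(22,602,800 / 16.762) = √1,348,454.8383 ≈ 1161.230.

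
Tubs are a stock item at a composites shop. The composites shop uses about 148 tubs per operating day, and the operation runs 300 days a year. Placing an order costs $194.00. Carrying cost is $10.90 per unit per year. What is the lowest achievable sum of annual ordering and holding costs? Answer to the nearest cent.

Annual demand D = 148 × 300 = 44,400.
Q* = √(2DS/H) = √(2 × 44,400 × 194 / 10.9) ≈ 1257.17.
At Q*, ordering cost (D/Q*)S equals holding cost (Q*/2)H, each = √(DSH/2).
Minimum total = √(2DSH) = √(2 × 44,400 × 194 × 10.9) ≈ 13703.156.

TC* ≈ $13,703.16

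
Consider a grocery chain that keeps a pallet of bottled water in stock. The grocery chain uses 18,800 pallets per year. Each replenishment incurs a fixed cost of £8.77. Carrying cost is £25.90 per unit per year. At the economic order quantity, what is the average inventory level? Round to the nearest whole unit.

Average inventory ≈ 56 pallets

EOQ = √(2DS/H) = √(2 × 18,800 × 8.77 / 25.9) ≈ 112.84.
Average inventory = Q*/2 ≈ 112.84 / 2 = 56.418.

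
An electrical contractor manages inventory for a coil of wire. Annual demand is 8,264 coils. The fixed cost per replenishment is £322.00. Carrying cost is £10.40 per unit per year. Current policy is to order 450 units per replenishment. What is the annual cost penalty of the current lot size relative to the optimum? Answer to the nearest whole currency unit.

Extra cost ≈ £814 per year

EOQ = √(2DS/H) = √(2 × 8,264 × 322 / 10.4) ≈ 715.35.
Cost at Q* = (D/Q*)S + (Q*/2)H = √(2DSH) ≈ £7,439.69.
Cost at Q = 450: (8,264/450)×322 + (450/2)×10.4 = £5,913.35 + £2,340.00 = £8,253.35.
Excess = £8,253.35 − £7,439.69 = £813.66.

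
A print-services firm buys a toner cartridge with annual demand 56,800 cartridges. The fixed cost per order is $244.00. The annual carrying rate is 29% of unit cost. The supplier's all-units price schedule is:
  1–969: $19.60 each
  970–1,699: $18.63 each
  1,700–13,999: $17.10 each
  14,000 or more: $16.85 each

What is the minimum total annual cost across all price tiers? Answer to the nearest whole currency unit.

TC* ≈ $983,004

Holding cost per unit per year at price C is H = 0.29·C.
For each price level, check whether its EOQ is feasible; otherwise the best quantity at that price is the breakpoint.
Tier 1 ($19.60): EOQ = 2208.3 exceeds tier's upper bound 969, so this tier is dominated.
Tier 2 ($18.63): EOQ = 2265.1 exceeds tier's upper bound 1699, so this tier is dominated.
EOQ at $17.10 = 2364.2 (feasible in tier 3): TC = 56,800×$17.10 + (56,800/2364.2)×244 + (2364.2/2)×0.29×$17.10 = $983,004.14.
EOQ at $16.85 = 2381.7 < 14000, so use break Q=14000: TC = 56,800×$16.85 + (56,800/14000.0)×244 + (14000.0/2)×0.29×$16.85 = $992,275.44.
Lowest total cost among the candidates is at Q = 2364.2.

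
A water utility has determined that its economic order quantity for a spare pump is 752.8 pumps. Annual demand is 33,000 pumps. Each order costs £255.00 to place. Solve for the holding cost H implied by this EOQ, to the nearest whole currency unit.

H ≈ £30

Invert the EOQ relation Q*² = 2DS/H.
From Q* = √(2DS/H): H = 2DS / Q*² = 2 × 33,000 × 255 / 752.8² = 29.6978.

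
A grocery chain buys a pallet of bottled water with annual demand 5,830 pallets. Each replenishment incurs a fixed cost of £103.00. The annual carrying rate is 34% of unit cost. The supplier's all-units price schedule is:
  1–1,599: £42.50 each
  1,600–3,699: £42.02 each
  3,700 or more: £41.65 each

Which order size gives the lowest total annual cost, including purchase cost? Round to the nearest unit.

Holding cost per unit per year at price C is H = 0.34·C.
Candidates are each tier's EOQ (if it falls in that tier) and each price-break quantity.
EOQ at £42.50 = 288.3 (feasible in tier 1): TC = 5,830×£42.50 + (5,830/288.3)×103 + (288.3/2)×0.34×£42.50 = £251,940.83.
EOQ at £42.02 = 289.9 < 1600, so use break Q=1600: TC = 5,830×£42.02 + (5,830/1600.0)×103 + (1600.0/2)×0.34×£42.02 = £256,781.35.
EOQ at £41.65 = 291.2 < 3700, so use break Q=3700: TC = 5,830×£41.65 + (5,830/3700.0)×103 + (3700.0/2)×0.34×£41.65 = £269,179.64.
Lowest total cost is £251,940.83 at Q = 288.3.

Q* ≈ 288 pallets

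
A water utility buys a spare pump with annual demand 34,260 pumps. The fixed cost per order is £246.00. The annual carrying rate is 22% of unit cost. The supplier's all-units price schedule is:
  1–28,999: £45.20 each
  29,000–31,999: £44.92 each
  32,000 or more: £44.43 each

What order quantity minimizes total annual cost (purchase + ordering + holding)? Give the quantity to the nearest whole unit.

Holding cost per unit per year at price C is H = 0.22·C.
Candidates are each tier's EOQ (if it falls in that tier) and each price-break quantity.
EOQ at £45.20 = 1302.0 (feasible in tier 1): TC = 34,260×£45.20 + (34,260/1302.0)×246 + (1302.0/2)×0.22×£45.20 = £1,561,498.63.
EOQ at £44.92 = 1306.0 < 29000, so use break Q=29000: TC = 34,260×£44.92 + (34,260/29000.0)×246 + (29000.0/2)×0.22×£44.92 = £1,682,544.62.
EOQ at £44.43 = 1313.2 < 32000, so use break Q=32000: TC = 34,260×£44.43 + (34,260/32000.0)×246 + (32000.0/2)×0.22×£44.43 = £1,678,828.77.
Lowest total cost is £1,561,498.63 at Q = 1302.0.

Q* ≈ 1,302 pumps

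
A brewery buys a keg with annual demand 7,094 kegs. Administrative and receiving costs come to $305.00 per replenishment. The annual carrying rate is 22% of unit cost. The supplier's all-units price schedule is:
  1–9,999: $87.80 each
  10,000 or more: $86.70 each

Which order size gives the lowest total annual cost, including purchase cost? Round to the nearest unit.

Holding cost per unit per year at price C is H = 0.22·C.
For each price level, check whether its EOQ is feasible; otherwise the best quantity at that price is the breakpoint.
EOQ at $87.80 = 473.3 (feasible in tier 1): TC = 7,094×$87.80 + (7,094/473.3)×305 + (473.3/2)×0.22×$87.80 = $631,995.79.
EOQ at $86.70 = 476.3 < 10000, so use break Q=10000: TC = 7,094×$86.70 + (7,094/10000.0)×305 + (10000.0/2)×0.22×$86.70 = $710,636.17.
Lowest total cost is $631,995.79 at Q = 473.3.

Q* ≈ 473 kegs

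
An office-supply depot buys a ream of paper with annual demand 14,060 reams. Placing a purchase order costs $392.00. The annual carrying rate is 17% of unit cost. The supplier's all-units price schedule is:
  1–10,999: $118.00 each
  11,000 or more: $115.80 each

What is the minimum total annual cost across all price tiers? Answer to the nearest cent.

TC* ≈ $1,673,950.18

Holding cost per unit per year at price C is H = 0.17·C.
For each price level, check whether its EOQ is feasible; otherwise the best quantity at that price is the breakpoint.
EOQ at $118.00 = 741.3 (feasible in tier 1): TC = 14,060×$118.00 + (14,060/741.3)×392 + (741.3/2)×0.17×$118.00 = $1,673,950.18.
EOQ at $115.80 = 748.3 < 11000, so use break Q=11000: TC = 14,060×$115.80 + (14,060/11000.0)×392 + (11000.0/2)×0.17×$115.80 = $1,736,922.05.
Lowest total cost among the candidates is at Q = 741.3.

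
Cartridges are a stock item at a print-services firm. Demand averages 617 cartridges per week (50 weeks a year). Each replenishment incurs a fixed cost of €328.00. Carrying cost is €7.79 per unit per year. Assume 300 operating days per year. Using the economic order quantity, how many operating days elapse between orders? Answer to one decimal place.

Annual demand D = 617 × 50 = 30,850.
EOQ = √(2DS/H) = √(2 × 30,850 × 328 / 7.79) ≈ 1611.80.
Cycle time = Q*/D × 300 = 1611.80 / 30,850 × 300 ≈ 15.674 days.

T ≈ 15.7 days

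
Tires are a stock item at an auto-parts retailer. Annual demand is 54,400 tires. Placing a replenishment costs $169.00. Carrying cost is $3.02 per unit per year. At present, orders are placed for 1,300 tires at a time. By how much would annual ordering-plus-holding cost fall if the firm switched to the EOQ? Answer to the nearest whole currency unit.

EOQ = √(2DS/H) = √(2 × 54,400 × 169 / 3.02) ≈ 2467.48.
Cost at Q* = (D/Q*)S + (Q*/2)H = √(2DSH) ≈ $7,451.80.
Cost at Q = 1,300: (54,400/1,300)×169 + (1,300/2)×3.02 = $7,072.00 + $1,963.00 = $9,035.00.
Excess = $9,035.00 − $7,451.80 = $1,583.20.

Extra cost ≈ $1,583 per year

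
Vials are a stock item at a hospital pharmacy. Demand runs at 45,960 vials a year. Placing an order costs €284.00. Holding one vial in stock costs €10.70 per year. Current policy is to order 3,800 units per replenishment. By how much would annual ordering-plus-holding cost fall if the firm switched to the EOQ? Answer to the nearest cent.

EOQ = √(2DS/H) = √(2 × 45,960 × 284 / 10.7) ≈ 1561.97.
Cost at Q* = (D/Q*)S + (Q*/2)H = √(2DSH) ≈ €16,713.06.
Cost at Q = 3,800: (45,960/3,800)×284 + (3,800/2)×10.7 = €3,434.91 + €20,330.00 = €23,764.91.
Excess = €23,764.91 − €16,713.06 = €7,051.84.

Extra cost ≈ €7,051.84 per year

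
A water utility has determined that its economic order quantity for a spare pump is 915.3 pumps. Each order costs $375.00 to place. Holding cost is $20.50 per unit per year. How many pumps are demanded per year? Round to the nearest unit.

D ≈ 22,899 pumps per year

The basic EOQ model gives Q* = √(2DS/H); rearrange for the unknown.
From Q* = √(2DS/H): D = Q*²H / (2S) = 915.3² × 20.5 / (2 × 375) = 22899.158.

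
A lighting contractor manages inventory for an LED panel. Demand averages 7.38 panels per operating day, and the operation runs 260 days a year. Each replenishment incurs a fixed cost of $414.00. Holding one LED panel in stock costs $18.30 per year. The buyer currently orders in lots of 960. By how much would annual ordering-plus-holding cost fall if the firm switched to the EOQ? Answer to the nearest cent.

Annual demand D = 7.38 × 260 = 1,918.8.
EOQ = √(2DS/H) = √(2 × 1,918.8 × 414 / 18.3) ≈ 294.65.
Cost at Q* = (D/Q*)S + (Q*/2)H = √(2DSH) ≈ $5,392.07.
Cost at Q = 960: (1,918.8/960)×414 + (960/2)×18.3 = $827.48 + $8,784.00 = $9,611.48.
Excess = $9,611.48 − $5,392.07 = $4,219.41.

Extra cost ≈ $4,219.41 per year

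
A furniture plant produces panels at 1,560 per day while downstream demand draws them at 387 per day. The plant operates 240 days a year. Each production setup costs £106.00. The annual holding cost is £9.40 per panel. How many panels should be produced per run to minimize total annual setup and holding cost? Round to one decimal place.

Q* ≈ 1,669.1 panels

Annual demand D = 387 × 240 = 92,880.
Production build-up factor (1 − d/p) = 1 − 387/1,560 = 0.7519.
Q* = √(2DS / (H(1 − d/p))) = √(2 × 92,880 × 106 / (9.4 × 0.7519)).
= √(19,690,560 / 7.0681) ≈ 1669.085.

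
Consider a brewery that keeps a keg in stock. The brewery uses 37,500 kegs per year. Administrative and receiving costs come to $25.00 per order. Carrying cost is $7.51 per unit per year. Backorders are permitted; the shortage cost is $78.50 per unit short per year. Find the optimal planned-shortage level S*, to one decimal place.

With planned backorders, Q* = √(2DS/H) · √((H+B)/B).
√(2DS/H) = √(2 × 37,500 × 25 / 7.51) = 499.667.
√((H+B)/B) = √((7.51+78.5)/78.5) = 1.0467.
Q* ≈ 523.022.
S* = Q* · H/(H+B) = 523.022 × 7.51/86.01 ≈ 45.668.

S* ≈ 45.7 kegs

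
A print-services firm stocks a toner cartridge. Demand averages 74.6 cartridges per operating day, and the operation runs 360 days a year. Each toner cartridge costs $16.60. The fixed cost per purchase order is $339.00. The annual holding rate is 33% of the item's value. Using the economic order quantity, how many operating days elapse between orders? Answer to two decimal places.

Annual demand D = 74.6 × 360 = 26,856.
Holding cost H = 0.33 × $16.60 = $5.4780 per unit per year.
Q* = √(2DS/H) = √(2 × 26,856 × 339 / 5.478) ≈ 1823.16.
Cycle time = Q*/D × 360 = 1823.16 / 26,856 × 360 ≈ 24.439 days.

T ≈ 24.44 days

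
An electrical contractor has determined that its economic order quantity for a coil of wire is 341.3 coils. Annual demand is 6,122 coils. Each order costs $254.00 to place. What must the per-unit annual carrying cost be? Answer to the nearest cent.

H ≈ $26.70

Invert the EOQ relation Q*² = 2DS/H.
From Q* = √(2DS/H): H = 2DS / Q*² = 2 × 6,122 × 254 / 341.3² = 26.6984.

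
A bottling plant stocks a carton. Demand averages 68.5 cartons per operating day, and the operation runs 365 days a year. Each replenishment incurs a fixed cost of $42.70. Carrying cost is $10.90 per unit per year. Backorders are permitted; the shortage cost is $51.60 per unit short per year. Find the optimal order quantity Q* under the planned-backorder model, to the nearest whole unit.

Q* ≈ 487 cartons

Annual demand D = 68.5 × 365 = 25,002.5.
With planned backorders, Q* = √(2DS/H) · √((H+B)/B).
√(2DS/H) = √(2 × 25,002.5 × 42.7 / 10.9) = 442.596.
√((H+B)/B) = √((10.9+51.6)/51.6) = 1.1006.
Q* ≈ 487.105.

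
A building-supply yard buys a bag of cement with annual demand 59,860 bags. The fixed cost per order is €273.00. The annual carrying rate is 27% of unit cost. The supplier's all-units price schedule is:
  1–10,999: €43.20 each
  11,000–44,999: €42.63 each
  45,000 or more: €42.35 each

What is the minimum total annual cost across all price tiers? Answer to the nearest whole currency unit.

TC* ≈ €2,605,477

Holding cost per unit per year at price C is H = 0.27·C.
Candidates are each tier's EOQ (if it falls in that tier) and each price-break quantity.
EOQ at €43.20 = 1673.9 (feasible in tier 1): TC = 59,860×€43.20 + (59,860/1673.9)×273 + (1673.9/2)×0.27×€43.20 = €2,605,476.88.
EOQ at €42.63 = 1685.1 < 11000, so use break Q=11000: TC = 59,860×€42.63 + (59,860/11000.0)×273 + (11000.0/2)×0.27×€42.63 = €2,616,622.97.
EOQ at €42.35 = 1690.7 < 45000, so use break Q=45000: TC = 59,860×€42.35 + (59,860/45000.0)×273 + (45000.0/2)×0.27×€42.35 = €2,792,710.40.
Lowest total cost among the candidates is at Q = 1673.9.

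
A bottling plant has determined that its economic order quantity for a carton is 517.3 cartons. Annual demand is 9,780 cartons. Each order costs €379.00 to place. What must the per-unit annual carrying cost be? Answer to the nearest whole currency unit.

Squaring Q* = √(2DS/H) gives Q*² = 2DS/H.
From Q* = √(2DS/H): H = 2DS / Q*² = 2 × 9,780 × 379 / 517.3² = 27.7028.

H ≈ €28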